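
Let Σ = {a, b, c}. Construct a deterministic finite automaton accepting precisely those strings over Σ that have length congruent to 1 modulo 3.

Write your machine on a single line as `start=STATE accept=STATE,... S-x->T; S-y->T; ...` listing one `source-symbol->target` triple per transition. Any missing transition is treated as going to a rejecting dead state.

Only the length mod 3 matters, so use a 3-cycle: from any state, every input symbol moves to the next state, wrapping q2 back to q0. Mark q1 accepting.
A 3-state machine:
        a   b   c  
>  q0   q1  q1  q1 
 * q1   q2  q2  q2 
   q2   q0  q0  q0 
(> = start, * = accepting)

start=q0; accept=q1; q0-a->q1; q0-b->q1; q0-c->q1; q1-a->q2; q1-b->q2; q1-c->q2; q2-a->q0; q2-b->q0; q2-c->q0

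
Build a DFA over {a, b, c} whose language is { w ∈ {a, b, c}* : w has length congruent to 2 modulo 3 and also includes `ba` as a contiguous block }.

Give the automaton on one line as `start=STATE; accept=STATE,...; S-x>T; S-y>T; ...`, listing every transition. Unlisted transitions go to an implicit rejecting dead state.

Run two small machines in parallel and take their product. One (3 states) tracks the input length modulo 3; the other (3 states) tracks whether and how much of `ba` has been seen. Each combined state is a pair, one component from each; accept when both components accept.
        a   b   c  
>  q0   q1  q2  q1 
   q1   q3  q4  q3 
   q2   q5  q4  q3 
   q3   q0  q6  q0 
   q4   q7  q6  q0 
 * q5   q7  q7  q7 
   q6   q8  q2  q1 
   q7   q8  q8  q8 
   q8   q5  q5  q5 
(> = start, * = accepting)

start=q0; accept=q5; q0-a>q1; q0-b>q2; q0-c>q1; q1-a>q3; q1-b>q4; q1-c>q3; q2-a>q5; q2-b>q4; q2-c>q3; q3-a>q0; q3-b>q6; q3-c>q0; q4-a>q7; q4-b>q6; q4-c>q0; q5-a>q7; q5-b>q7; q5-c>q7; q6-a>q8; q6-b>q2; q6-c>q1; q7-a>q8; q7-b>q8; q7-c>q8; q8-a>q5; q8-b>q5; q8-c>q5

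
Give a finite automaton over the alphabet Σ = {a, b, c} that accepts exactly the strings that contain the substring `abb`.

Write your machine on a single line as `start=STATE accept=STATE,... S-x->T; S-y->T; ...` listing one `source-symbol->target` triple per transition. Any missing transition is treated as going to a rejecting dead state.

States q0..q2 record the length of the longest prefix of `abb` that matches the current input suffix. Reaching q3 means `abb` has been seen, and we stay there forever. Accept from q3.
4 states suffice.
        a   b   c  
>  q0   q1  q0  q0 
   q1   q1  q2  q0 
   q2   q1  q3  q0 
 * q3   q3  q3  q3 
(> = start, * = accepting)

start=q0; accept=q3; q0-a->q1; q0-b->q0; q0-c->q0; q1-a->q1; q1-b->q2; q1-c->q0; q2-a->q1; q2-b->q3; q2-c->q0; q3-a->q3; q3-b->q3; q3-c->q3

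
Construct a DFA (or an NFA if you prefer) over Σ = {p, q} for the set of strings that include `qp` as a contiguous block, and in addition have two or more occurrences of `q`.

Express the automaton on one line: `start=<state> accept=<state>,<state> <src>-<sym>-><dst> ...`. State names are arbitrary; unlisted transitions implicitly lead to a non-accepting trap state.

start=s0 accept=s4 s0-p->s0 s0-q->s1 s1-p->s2 s1-q->s3 s2-p->s2 s2-q->s4 s3-p->s4 s3-q->s3 s4-p->s4 s4-q->s4

Handle the two conditions separately and then intersect. The first has 3 states tracking whether and how much of `qp` has been seen; the second has 4 states tracking the count of `q`s, saturating at 3. A product state is a pair (one from each), accepting exactly when both do. After merging equivalent states the machine shrinks.
5 states suffice.
        p   q  
>  s0   s0  s1 
   s1   s2  s3 
   s2   s2  s4 
   s3   s4  s3 
 * s4   s4  s4 
(> = start, * = accepting)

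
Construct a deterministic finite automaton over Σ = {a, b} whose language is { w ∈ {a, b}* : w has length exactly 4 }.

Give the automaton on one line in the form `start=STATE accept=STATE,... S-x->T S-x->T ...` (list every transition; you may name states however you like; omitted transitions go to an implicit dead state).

Count input length up to 5: every symbol moves from s0 toward s5, which means 'more than 4' and absorbs. Accept from {s4}.
With 6 states:
        a   b  
>  s0   s1  s1 
   s1   s2  s2 
   s2   s3  s3 
   s3   s4  s4 
 * s4   s5  s5 
   s5   s5  s5 
(> = start, * = accepting)

start=s0 accept=s4 s0-a->s1 s0-b->s1 s1-a->s2 s1-b->s2 s2-a->s3 s2-b->s3 s3-a->s4 s3-b->s4 s4-a->s5 s4-b->s5 s5-a->s5 s5-b->s5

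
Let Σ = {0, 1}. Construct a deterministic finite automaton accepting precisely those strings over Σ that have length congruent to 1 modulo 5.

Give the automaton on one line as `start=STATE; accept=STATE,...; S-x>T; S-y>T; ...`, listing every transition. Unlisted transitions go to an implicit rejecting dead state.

start=s0; accept=s1; s0-0>s1; s0-1>s1; s1-0>s2; s1-1>s2; s2-0>s3; s2-1>s3; s3-0>s4; s3-1>s4; s4-0>s0; s4-1>s0

Count input length modulo 5: every symbol advances one step around the cycle s0 → s1 → s2 → s3 → s4 → s0. Accept at s1.
With 5 states:
        0   1  
>  s0   s1  s1 
 * s1   s2  s2 
   s2   s3  s3 
   s3   s4  s4 
   s4   s0  s0 
(> = start, * = accepting)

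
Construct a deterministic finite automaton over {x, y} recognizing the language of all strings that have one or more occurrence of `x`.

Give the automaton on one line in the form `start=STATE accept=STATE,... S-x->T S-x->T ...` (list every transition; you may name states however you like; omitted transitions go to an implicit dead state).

start=A accept=B,C A-x->B A-y->A B-x->C B-y->B C-x->C C-y->C

Only the number of `x`s matters, and only up to 2. Make a chain A → B → C advanced by each `x` (with C absorbing); every other symbol self-loops. The accepting set is {B, C}.
3 states suffice.
       x  y 
>  A   B  A 
 * B   C  B 
 * C   C  C 
(> = start, * = accepting)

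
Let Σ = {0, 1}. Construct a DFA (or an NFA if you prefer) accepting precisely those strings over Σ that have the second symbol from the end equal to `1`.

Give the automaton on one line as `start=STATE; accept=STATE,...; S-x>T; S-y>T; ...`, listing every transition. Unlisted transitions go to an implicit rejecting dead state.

start=A; accept=F,G; A-0>B; A-1>C; B-0>D; B-1>E; C-0>F; C-1>G; D-0>D; D-1>E; E-0>F; E-1>G; F-0>D; F-1>E; G-0>F; G-1>G

Because acceptance depends on a position counted from the end, the machine has to buffer the most recent 2 symbols. Make each state the string of the last up-to-2 symbols read; on input `x` shift the window left and append `x`. Accept when the buffered window has length 2 and begins with `1`.
With 7 states:
       0  1 
>  A   B  C 
   B   D  E 
   C   F  G 
   D   D  E 
   E   F  G 
 * F   D  E 
 * G   F  G 
(> = start, * = accepting)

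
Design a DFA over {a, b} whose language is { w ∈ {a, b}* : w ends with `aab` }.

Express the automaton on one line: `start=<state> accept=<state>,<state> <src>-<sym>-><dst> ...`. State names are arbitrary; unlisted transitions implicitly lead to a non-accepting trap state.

start=q0 accept=q3 q0-a->q1 q0-b->q0 q1-a->q2 q1-b->q0 q2-a->q2 q2-b->q3 q3-a->q1 q3-b->q0

Let each state record the length of the longest suffix of the input read so far that is also a prefix of `aab`. q1 means the last symbol is `a`; q2 means the last 2 symbols are `aa`; q3 means the last 3 symbols are `aab`. Accept only at q3, where the string currently ends in `aab`.
With 4 states:
        a   b  
>  q0   q1  q0 
   q1   q2  q0 
   q2   q2  q3 
 * q3   q1  q0 
(> = start, * = accepting)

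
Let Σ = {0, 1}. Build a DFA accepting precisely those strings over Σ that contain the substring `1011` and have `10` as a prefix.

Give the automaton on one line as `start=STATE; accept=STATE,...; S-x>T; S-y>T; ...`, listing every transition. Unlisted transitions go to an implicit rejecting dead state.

Build one automaton per condition and run them in lockstep. The first has 5 states tracking whether and how much of `1011` has been seen; the second has 4 states tracking whether the input so far still matches the prefix `10`. A product state is a pair (one from each), accepting exactly when both do. Equivalent product states are then merged.
        0   1  
>  q0   q1  q2 
   q1   q1  q1 
   q2   q3  q1 
   q3   q4  q5 
   q4   q4  q6 
   q5   q3  q7 
   q6   q3  q6 
 * q7   q7  q7 
(> = start, * = accepting)

start=q0; accept=q7; q0-0>q1; q0-1>q2; q1-0>q1; q1-1>q1; q2-0>q3; q2-1>q1; q3-0>q4; q3-1>q5; q4-0>q4; q4-1>q6; q5-0>q3; q5-1>q7; q6-0>q3; q6-1>q6; q7-0>q7; q7-1>q7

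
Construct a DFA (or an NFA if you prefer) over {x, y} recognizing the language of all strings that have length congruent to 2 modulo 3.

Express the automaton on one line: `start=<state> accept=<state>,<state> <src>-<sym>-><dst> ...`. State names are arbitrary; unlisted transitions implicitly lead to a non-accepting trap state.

start=s0 accept=s2 s0-x->s1 s0-y->s1 s1-x->s2 s1-y->s2 s2-x->s0 s2-y->s0

Count input length modulo 3: every symbol advances one step around the cycle s0 → s1 → s2 → s0. Accept at s2.
With 3 states:
        x   y  
>  s0   s1  s1 
   s1   s2  s2 
 * s2   s0  s0 
(> = start, * = accepting)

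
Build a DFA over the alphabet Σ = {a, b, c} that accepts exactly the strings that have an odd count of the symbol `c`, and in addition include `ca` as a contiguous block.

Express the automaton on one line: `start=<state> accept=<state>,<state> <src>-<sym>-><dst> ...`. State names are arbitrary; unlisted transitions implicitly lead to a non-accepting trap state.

Run two small machines in parallel and take their product. The first has 2 states tracking the count of `c`s modulo 2; the second has 3 states tracking whether and how much of `ca` has been seen. A product state is a pair (one from each), accepting exactly when both do.
        a   b   c  
>  q0   q0  q0  q1 
   q1   q2  q3  q4 
 * q2   q2  q2  q5 
   q3   q3  q3  q4 
   q4   q5  q0  q1 
   q5   q5  q5  q2 
(> = start, * = accepting)

start=q0 accept=q2 q0-a->q0 q0-b->q0 q0-c->q1 q1-a->q2 q1-b->q3 q1-c->q4 q2-a->q2 q2-b->q2 q2-c->q5 q3-a->q3 q3-b->q3 q3-c->q4 q4-a->q5 q4-b->q0 q4-c->q1 q5-a->q5 q5-b->q5 q5-c->q2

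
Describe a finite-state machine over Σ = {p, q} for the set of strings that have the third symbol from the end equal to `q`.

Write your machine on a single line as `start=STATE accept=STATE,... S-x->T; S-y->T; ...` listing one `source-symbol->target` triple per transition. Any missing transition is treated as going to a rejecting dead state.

Because acceptance depends on a position counted from the end, the machine has to buffer the most recent 3 symbols. Make each state the string of the last up-to-3 symbols read; on input `x` shift the window left and append `x`. Accept when the buffered window has length 3 and begins with `q`.
With 15 states:
          p    q  
>  S0     S1   S2 
   S1     S3   S4 
   S2     S5   S6 
   S3     S7   S8 
   S4     S9  S10 
   S5    S11  S12 
   S6    S13  S14 
   S7     S7   S8 
   S8     S9  S10 
   S9    S11  S12 
   S10   S13  S14 
 * S11    S7   S8 
 * S12    S9  S10 
 * S13   S11  S12 
 * S14   S13  S14 
(> = start, * = accepting)

start=S0; accept=S11,S12,S13,S14; S0-p->S1; S0-q->S2; S1-p->S3; S1-q->S4; S2-p->S5; S2-q->S6; S3-p->S7; S3-q->S8; S4-p->S9; S4-q->S10; S5-p->S11; S5-q->S12; S6-p->S13; S6-q->S14; S7-p->S7; S7-q->S8; S8-p->S9; S8-q->S10; S9-p->S11; S9-q->S12; S10-p->S13; S10-q->S14; S11-p->S7; S11-q->S8; S12-p->S9; S12-q->S10; S13-p->S11; S13-q->S12; S14-p->S13; S14-q->S14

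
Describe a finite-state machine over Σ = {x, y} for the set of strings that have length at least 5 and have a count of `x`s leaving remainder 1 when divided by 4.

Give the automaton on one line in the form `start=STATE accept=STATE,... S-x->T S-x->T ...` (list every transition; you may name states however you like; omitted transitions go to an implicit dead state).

start=q0 accept=q11 q0-x->q1 q0-y->q2 q1-x->q3 q1-y->q4 q2-x->q4 q2-y->q5 q3-x->q6 q3-y->q3 q4-x->q3 q4-y->q7 q5-x->q7 q5-y->q8 q6-x->q9 q6-y->q6 q7-x->q3 q7-y->q10 q8-x->q10 q8-y->q9 q9-x->q11 q9-y->q9 q10-x->q3 q10-y->q11 q11-x->q3 q11-y->q11

Run two small machines in parallel and take their product. The first has 7 states tracking the input length, saturating at 6; the second has 4 states tracking the count of `x`s modulo 4. A product state is a pair (one from each), accepting exactly when both do. Equivalent product states are then merged.
12 states suffice.
          x    y  
>  q0     q1   q2 
   q1     q3   q4 
   q2     q4   q5 
   q3     q6   q3 
   q4     q3   q7 
   q5     q7   q8 
   q6     q9   q6 
   q7     q3  q10 
   q8    q10   q9 
   q9    q11   q9 
   q10    q3  q11 
 * q11    q3  q11 
(> = start, * = accepting)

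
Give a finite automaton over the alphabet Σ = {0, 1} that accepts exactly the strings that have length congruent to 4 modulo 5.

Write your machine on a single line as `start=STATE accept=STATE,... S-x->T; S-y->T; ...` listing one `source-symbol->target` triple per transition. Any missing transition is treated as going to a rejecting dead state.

Count input length modulo 5: every symbol advances one step around the cycle q0 → q1 → q2 → q3 → q4 → q0. Accept at q4.
With 5 states:
        0   1  
>  q0   q1  q1 
   q1   q2  q2 
   q2   q3  q3 
   q3   q4  q4 
 * q4   q0  q0 
(> = start, * = accepting)

start=q0; accept=q4; q0-0->q1; q0-1->q1; q1-0->q2; q1-1->q2; q2-0->q3; q2-1->q3; q3-0->q4; q3-1->q4; q4-0->q0; q4-1->q0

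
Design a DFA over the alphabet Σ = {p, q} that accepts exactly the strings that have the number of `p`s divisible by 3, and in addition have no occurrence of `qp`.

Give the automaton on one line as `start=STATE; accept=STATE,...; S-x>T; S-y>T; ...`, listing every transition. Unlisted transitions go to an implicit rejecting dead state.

start=S0; accept=S0,S2; S0-p>S1; S0-q>S2; S1-p>S3; S1-q>S4; S2-p>S4; S2-q>S2; S3-p>S0; S3-q>S4; S4-p>S4; S4-q>S4

Handle the two conditions separately and then intersect. The first has 3 states tracking the count of `p`s modulo 3; the second has 3 states tracking partial matches of the forbidden pattern `qp`. A product state is a pair (one from each), accepting exactly when both do. After merging equivalent states the machine shrinks.
A 5-state machine:
        p   q  
>* S0   S1  S2 
   S1   S3  S4 
 * S2   S4  S2 
   S3   S0  S4 
   S4   S4  S4 
(> = start, * = accepting)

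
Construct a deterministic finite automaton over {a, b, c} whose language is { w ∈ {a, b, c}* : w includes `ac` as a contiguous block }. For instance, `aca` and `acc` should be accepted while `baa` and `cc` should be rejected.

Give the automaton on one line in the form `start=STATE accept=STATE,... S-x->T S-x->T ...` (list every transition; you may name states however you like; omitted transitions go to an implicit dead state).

States q0..q1 record the length of the longest prefix of `ac` that matches the current input suffix. Reaching q2 means `ac` has been seen, and we stay there forever. Accept from q2.
With 3 states:
        a   b   c  
>  q0   q1  q0  q0 
   q1   q1  q0  q2 
 * q2   q2  q2  q2 
(> = start, * = accepting)

start=q0 accept=q2 q0-a->q1 q0-b->q0 q0-c->q0 q1-a->q1 q1-b->q0 q1-c->q2 q2-a->q2 q2-b->q2 q2-c->q2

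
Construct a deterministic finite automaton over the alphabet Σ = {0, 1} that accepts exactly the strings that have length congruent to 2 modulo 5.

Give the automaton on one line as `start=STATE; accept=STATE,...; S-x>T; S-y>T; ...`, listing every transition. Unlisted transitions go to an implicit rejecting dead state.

Count input length modulo 5: every symbol advances one step around the cycle s0 → s1 → s2 → s3 → s4 → s0. Accept at s2.
With 5 states:
        0   1  
>  s0   s1  s1 
   s1   s2  s2 
 * s2   s3  s3 
   s3   s4  s4 
   s4   s0  s0 
(> = start, * = accepting)

start=s0; accept=s2; s0-0>s1; s0-1>s1; s1-0>s2; s1-1>s2; s2-0>s3; s2-1>s3; s3-0>s4; s3-1>s4; s4-0>s0; s4-1>s0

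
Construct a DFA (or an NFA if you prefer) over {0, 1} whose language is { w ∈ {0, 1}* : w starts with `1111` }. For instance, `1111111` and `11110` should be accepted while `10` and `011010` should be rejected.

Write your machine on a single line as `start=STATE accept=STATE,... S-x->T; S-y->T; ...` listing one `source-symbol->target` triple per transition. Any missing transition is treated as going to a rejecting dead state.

start=A; accept=E; A-0->F; A-1->B; B-0->F; B-1->C; C-0->F; C-1->D; D-0->F; D-1->E; E-0->E; E-1->E; F-0->F; F-1->F

Walk along `1111` while the input agrees: from A take `1` to B, and so on. Any deviation drops to the rejecting sink F. Once E is reached the prefix is confirmed and every continuation is accepted.
6 states suffice.
       0  1 
>  A   F  B 
   B   F  C 
   C   F  D 
   D   F  E 
 * E   E  E 
   F   F  F 
(> = start, * = accepting)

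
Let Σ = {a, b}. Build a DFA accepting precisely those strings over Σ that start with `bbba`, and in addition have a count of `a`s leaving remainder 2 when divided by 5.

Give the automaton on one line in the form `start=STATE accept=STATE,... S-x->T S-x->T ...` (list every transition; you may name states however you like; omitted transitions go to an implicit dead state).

start=s0 accept=s10 s0-a->s1 s0-b->s2 s1-a->s3 s1-b->s1 s2-a->s1 s2-b->s4 s3-a->s5 s3-b->s3 s4-a->s1 s4-b->s6 s5-a->s7 s5-b->s5 s6-a->s8 s6-b->s9 s7-a->s9 s7-b->s7 s8-a->s10 s8-b->s8 s9-a->s1 s9-b->s9 s10-a->s11 s10-b->s10 s11-a->s12 s11-b->s11 s12-a->s13 s12-b->s12 s13-a->s8 s13-b->s13

Build one automaton per condition and run them in lockstep. The first has 6 states tracking whether the input so far still matches the prefix `bbba`; the second has 5 states tracking the count of `a`s modulo 5. A product state is a pair (one from each), accepting exactly when both do.
          a    b  
>  s0     s1   s2 
   s1     s3   s1 
   s2     s1   s4 
   s3     s5   s3 
   s4     s1   s6 
   s5     s7   s5 
   s6     s8   s9 
   s7     s9   s7 
   s8    s10   s8 
   s9     s1   s9 
 * s10   s11  s10 
   s11   s12  s11 
   s12   s13  s12 
   s13    s8  s13 
(> = start, * = accepting)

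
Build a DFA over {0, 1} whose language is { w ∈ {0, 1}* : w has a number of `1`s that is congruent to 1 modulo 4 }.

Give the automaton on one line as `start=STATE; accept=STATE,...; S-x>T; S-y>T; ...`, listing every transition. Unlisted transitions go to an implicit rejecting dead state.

start=S0; accept=S1; S0-0>S0; S0-1>S1; S1-0>S1; S1-1>S2; S2-0>S2; S2-1>S3; S3-0>S3; S3-1>S0

Keep the running count of `1`s modulo 4: each `1` advances along the cycle S0 → S1 → S2 → S3 → S0 while other symbols loop. Accept at S1.
With 4 states:
        0   1  
>  S0   S0  S1 
 * S1   S1  S2 
   S2   S2  S3 
   S3   S3  S0 
(> = start, * = accepting)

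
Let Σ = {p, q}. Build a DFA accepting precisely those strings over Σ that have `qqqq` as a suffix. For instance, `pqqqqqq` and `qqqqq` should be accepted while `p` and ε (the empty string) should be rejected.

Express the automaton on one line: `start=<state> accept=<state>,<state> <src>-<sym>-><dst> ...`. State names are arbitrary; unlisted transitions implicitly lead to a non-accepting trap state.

Remember how much of `qqqq` the current input suffix matches. State A means no match yet; B means the last symbol is `q`; C means the last 2 symbols are `qq`; D means the last 3 symbols are `qqq`; E means the last 4 symbols are `qqqq`. Only E accepts. On a mismatch, fall back to the longest proper suffix that is still a prefix of `qqqq`.
With 5 states:
       p  q 
>  A   A  B 
   B   A  C 
   C   A  D 
   D   A  E 
 * E   A  E 
(> = start, * = accepting)

start=A accept=E A-p->A A-q->B B-p->A B-q->C C-p->A C-q->D D-p->A D-q->E E-p->A E-q->E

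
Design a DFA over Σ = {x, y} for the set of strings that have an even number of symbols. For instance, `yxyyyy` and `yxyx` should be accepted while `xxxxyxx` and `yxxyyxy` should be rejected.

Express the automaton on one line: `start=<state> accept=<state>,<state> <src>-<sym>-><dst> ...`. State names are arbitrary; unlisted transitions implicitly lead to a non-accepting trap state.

start=A accept=A A-x->B A-y->B B-x->A B-y->A

Count input length modulo 2: every symbol advances one step around the cycle A → B → A. Accept at A.
2 states suffice.
       x  y 
>* A   B  B 
   B   A  A 
(> = start, * = accepting)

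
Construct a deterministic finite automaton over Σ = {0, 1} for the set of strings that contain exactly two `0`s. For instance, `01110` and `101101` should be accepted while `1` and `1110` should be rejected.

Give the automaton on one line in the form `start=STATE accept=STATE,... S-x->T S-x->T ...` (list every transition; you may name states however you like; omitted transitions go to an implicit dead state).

Count `0`s, saturating at 3: states A through C mean 0 through 2 `0`s seen; D means more than 2. Each `0` increments (capped at D); other symbols loop. Accept from {C}.
A 4-state machine:
       0  1 
>  A   B  A 
   B   C  B 
 * C   D  C 
   D   D  D 
(> = start, * = accepting)

start=A accept=C A-0->B A-1->A B-0->C B-1->B C-0->D C-1->C D-0->D D-1->D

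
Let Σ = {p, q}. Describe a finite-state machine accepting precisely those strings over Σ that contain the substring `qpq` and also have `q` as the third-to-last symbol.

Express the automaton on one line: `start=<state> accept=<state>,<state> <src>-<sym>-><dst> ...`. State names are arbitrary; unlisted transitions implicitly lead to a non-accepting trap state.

Run two small machines in parallel and take their product. The first has 4 states tracking whether and how much of `qpq` has been seen; the second has 15 states tracking the last 3 symbols read. A product state is a pair (one from each), accepting exactly when both do.
A 22-state machine:
          p    q  
>  s0     s1   s2 
   s1     s3   s4 
   s2     s5   s6 
   s3     s7   s8 
   s4     s9  s10 
   s5    s11  s12 
   s6    s13  s14 
   s7     s7   s8 
   s8     s9  s10 
   s9    s11  s12 
   s10   s13  s14 
   s11    s7   s8 
 * s12   s15  s16 
   s13   s11  s12 
   s14   s13  s14 
   s15   s17  s12 
   s16   s18  s19 
 * s17   s20  s21 
 * s18   s17  s12 
 * s19   s18  s19 
   s20   s20  s21 
   s21   s15  s16 
(> = start, * = accepting)

start=s0 accept=s12,s17,s18,s19 s0-p->s1 s0-q->s2 s1-p->s3 s1-q->s4 s2-p->s5 s2-q->s6 s3-p->s7 s3-q->s8 s4-p->s9 s4-q->s10 s5-p->s11 s5-q->s12 s6-p->s13 s6-q->s14 s7-p->s7 s7-q->s8 s8-p->s9 s8-q->s10 s9-p->s11 s9-q->s12 s10-p->s13 s10-q->s14 s11-p->s7 s11-q->s8 s12-p->s15 s12-q->s16 s13-p->s11 s13-q->s12 s14-p->s13 s14-q->s14 s15-p->s17 s15-q->s12 s16-p->s18 s16-q->s19 s17-p->s20 s17-q->s21 s18-p->s17 s18-q->s12 s19-p->s18 s19-q->s19 s20-p->s20 s20-q->s21 s21-p->s15 s21-q->s16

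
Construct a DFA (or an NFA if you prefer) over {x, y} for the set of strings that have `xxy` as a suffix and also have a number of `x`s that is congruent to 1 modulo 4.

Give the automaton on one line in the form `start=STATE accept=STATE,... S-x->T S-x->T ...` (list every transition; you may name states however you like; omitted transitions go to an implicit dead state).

start=q0 accept=q6 q0-x->q1 q0-y->q0 q1-x->q2 q1-y->q1 q2-x->q3 q2-y->q2 q3-x->q4 q3-y->q3 q4-x->q5 q4-y->q0 q5-x->q2 q5-y->q6 q6-x->q2 q6-y->q1

Build one automaton per condition and run them in lockstep. The first has 4 states tracking how much of the suffix `xxy` has currently been matched; the second has 4 states tracking the count of `x`s modulo 4. A product state is a pair (one from each), accepting exactly when both do. Equivalent product states are then merged.
        x   y  
>  q0   q1  q0 
   q1   q2  q1 
   q2   q3  q2 
   q3   q4  q3 
   q4   q5  q0 
   q5   q2  q6 
 * q6   q2  q1 
(> = start, * = accepting)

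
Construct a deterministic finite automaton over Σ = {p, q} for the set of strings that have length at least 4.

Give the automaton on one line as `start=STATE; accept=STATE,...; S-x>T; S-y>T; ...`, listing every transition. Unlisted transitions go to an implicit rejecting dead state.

start=s0; accept=s4,s5; s0-p>s1; s0-q>s1; s1-p>s2; s1-q>s2; s2-p>s3; s2-q>s3; s3-p>s4; s3-q>s4; s4-p>s5; s4-q>s5; s5-p>s5; s5-q>s5

Count input length up to 5: every symbol moves from s0 toward s5, which means 'more than 4' and absorbs. Accept from {s4, s5}.
With 6 states:
        p   q  
>  s0   s1  s1 
   s1   s2  s2 
   s2   s3  s3 
   s3   s4  s4 
 * s4   s5  s5 
 * s5   s5  s5 
(> = start, * = accepting)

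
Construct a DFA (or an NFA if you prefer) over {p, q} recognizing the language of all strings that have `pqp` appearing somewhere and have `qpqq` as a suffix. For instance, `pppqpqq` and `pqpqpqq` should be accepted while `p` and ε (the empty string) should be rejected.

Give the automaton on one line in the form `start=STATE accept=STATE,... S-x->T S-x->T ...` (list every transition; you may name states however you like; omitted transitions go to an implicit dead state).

Run two small machines in parallel and take their product. The first has 4 states tracking whether and how much of `pqp` has been seen; the second has 5 states tracking how much of the suffix `qpqq` has currently been matched. A product state is a pair (one from each), accepting exactly when both do. Minimizing collapses redundant product states.
        p   q  
>  s0   s1  s0 
   s1   s1  s2 
   s2   s3  s0 
   s3   s4  s5 
   s4   s4  s6 
   s5   s3  s7 
   s6   s3  s6 
 * s7   s3  s6 
(> = start, * = accepting)

start=s0 accept=s7 s0-p->s1 s0-q->s0 s1-p->s1 s1-q->s2 s2-p->s3 s2-q->s0 s3-p->s4 s3-q->s5 s4-p->s4 s4-q->s6 s5-p->s3 s5-q->s7 s6-p->s3 s6-q->s6 s7-p->s3 s7-q->s6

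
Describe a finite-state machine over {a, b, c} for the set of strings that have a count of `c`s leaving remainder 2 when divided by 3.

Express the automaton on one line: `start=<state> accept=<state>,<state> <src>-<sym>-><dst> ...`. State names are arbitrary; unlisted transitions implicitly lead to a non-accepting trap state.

The only thing that matters is how many `c`s have appeared, reduced mod 3. Use one state per residue: s0 for 0, …, s2 for 2. Reading `c` moves to the next residue; anything else stays put. s2 is accepting.
With 3 states:
        a   b   c  
>  s0   s0  s0  s1 
   s1   s1  s1  s2 
 * s2   s2  s2  s0 
(> = start, * = accepting)

start=s0 accept=s2 s0-a->s0 s0-b->s0 s0-c->s1 s1-a->s1 s1-b->s1 s1-c->s2 s2-a->s2 s2-b->s2 s2-c->s0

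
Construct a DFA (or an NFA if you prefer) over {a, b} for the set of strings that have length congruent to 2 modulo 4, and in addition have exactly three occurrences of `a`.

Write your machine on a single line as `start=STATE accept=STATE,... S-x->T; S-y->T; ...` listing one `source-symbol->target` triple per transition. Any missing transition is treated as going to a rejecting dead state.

start=q0; accept=q18; q0-a->q1; q0-b->q2; q1-a->q3; q1-b->q4; q2-a->q4; q2-b->q5; q3-a->q6; q3-b->q7; q4-a->q7; q4-b->q8; q5-a->q8; q5-b->q9; q6-a->q10; q6-b->q11; q7-a->q11; q7-b->q12; q8-a->q12; q8-b->q13; q9-a->q13; q9-b->q0; q10-a->q14; q10-b->q14; q11-a->q14; q11-b->q15; q12-a->q15; q12-b->q16; q13-a->q16; q13-b->q1; q14-a->q17; q14-b->q17; q15-a->q17; q15-b->q18; q16-a->q18; q16-b->q3; q17-a->q19; q17-b->q19; q18-a->q19; q18-b->q6; q19-a->q10; q19-b->q10

Build one automaton per condition and run them in lockstep. The first has 4 states tracking the input length modulo 4; the second has 5 states tracking the count of `a`s, saturating at 4. A product state is a pair (one from each), accepting exactly when both do.
20 states suffice.
          a    b  
>  q0     q1   q2 
   q1     q3   q4 
   q2     q4   q5 
   q3     q6   q7 
   q4     q7   q8 
   q5     q8   q9 
   q6    q10  q11 
   q7    q11  q12 
   q8    q12  q13 
   q9    q13   q0 
   q10   q14  q14 
   q11   q14  q15 
   q12   q15  q16 
   q13   q16   q1 
   q14   q17  q17 
   q15   q17  q18 
   q16   q18   q3 
   q17   q19  q19 
 * q18   q19   q6 
   q19   q10  q10 
(> = start, * = accepting)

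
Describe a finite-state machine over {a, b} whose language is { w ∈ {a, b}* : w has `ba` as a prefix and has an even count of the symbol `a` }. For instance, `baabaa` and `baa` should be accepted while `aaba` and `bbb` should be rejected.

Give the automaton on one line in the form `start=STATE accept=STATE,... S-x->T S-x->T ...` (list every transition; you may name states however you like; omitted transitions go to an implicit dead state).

Run two small machines in parallel and take their product. The first has 4 states tracking whether the input so far still matches the prefix `ba`; the second has 2 states tracking the count of `a`s modulo 2. A product state is a pair (one from each), accepting exactly when both do.
With 6 states:
        a   b  
>  q0   q1  q2 
   q1   q3  q1 
   q2   q4  q3 
   q3   q1  q3 
   q4   q5  q4 
 * q5   q4  q5 
(> = start, * = accepting)

start=q0 accept=q5 q0-a->q1 q0-b->q2 q1-a->q3 q1-b->q1 q2-a->q4 q2-b->q3 q3-a->q1 q3-b->q3 q4-a->q5 q4-b->q4 q5-a->q4 q5-b->q5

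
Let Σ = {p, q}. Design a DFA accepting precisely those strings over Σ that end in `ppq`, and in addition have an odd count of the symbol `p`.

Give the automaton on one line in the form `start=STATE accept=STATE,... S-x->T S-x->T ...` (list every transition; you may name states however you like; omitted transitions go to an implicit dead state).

Handle the two conditions separately and then intersect. The first has 4 states tracking how much of the suffix `ppq` has currently been matched; the second has 2 states tracking the count of `p`s modulo 2. A product state is a pair (one from each), accepting exactly when both do.
With 8 states:
       p  q 
>  A   B  A 
   B   C  D 
   C   E  F 
   D   G  D 
   E   C  H 
   F   B  A 
   G   E  A 
 * H   G  D 
(> = start, * = accepting)

start=A accept=H A-p->B A-q->A B-p->C B-q->D C-p->E C-q->F D-p->G D-q->D E-p->C E-q->H F-p->B F-q->A G-p->E G-q->A H-p->G H-q->D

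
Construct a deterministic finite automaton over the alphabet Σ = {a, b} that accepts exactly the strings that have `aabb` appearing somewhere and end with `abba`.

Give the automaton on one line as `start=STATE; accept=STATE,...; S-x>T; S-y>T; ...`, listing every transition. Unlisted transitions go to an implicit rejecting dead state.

Handle the two conditions separately and then intersect. The first has 5 states tracking whether and how much of `aabb` has been seen; the second has 5 states tracking how much of the suffix `abba` has currently been matched. A product state is a pair (one from each), accepting exactly when both do.
A 12-state machine:
          a    b  
>  q0     q1   q0 
   q1     q2   q3 
   q2     q2   q4 
   q3     q1   q5 
   q4     q1   q6 
   q5     q7   q0 
   q6     q8   q9 
   q7     q2   q3 
 * q8    q10  q11 
   q9    q10   q9 
   q10   q10  q11 
   q11   q10   q6 
(> = start, * = accepting)

start=q0; accept=q8; q0-a>q1; q0-b>q0; q1-a>q2; q1-b>q3; q2-a>q2; q2-b>q4; q3-a>q1; q3-b>q5; q4-a>q1; q4-b>q6; q5-a>q7; q5-b>q0; q6-a>q8; q6-b>q9; q7-a>q2; q7-b>q3; q8-a>q10; q8-b>q11; q9-a>q10; q9-b>q9; q10-a>q10; q10-b>q11; q11-a>q10; q11-b>q6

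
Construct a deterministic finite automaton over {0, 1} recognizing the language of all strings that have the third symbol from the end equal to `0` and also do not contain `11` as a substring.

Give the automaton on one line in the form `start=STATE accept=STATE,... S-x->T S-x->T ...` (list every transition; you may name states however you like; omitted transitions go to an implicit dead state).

Run two small machines in parallel and take their product. One (15 states) tracks the last 3 symbols read; the other (3 states) tracks partial matches of the forbidden pattern `11`. Each combined state is a pair, one component from each; accept when both components accept. Equivalent product states are then merged.
A 9-state machine:
        0   1  
>  s0   s1  s2 
   s1   s3  s4 
   s2   s1  s5 
   s3   s6  s7 
   s4   s8  s5 
   s5   s5  s5 
 * s6   s6  s7 
 * s7   s8  s5 
 * s8   s3  s4 
(> = start, * = accepting)

start=s0 accept=s6,s7,s8 s0-0->s1 s0-1->s2 s1-0->s3 s1-1->s4 s2-0->s1 s2-1->s5 s3-0->s6 s3-1->s7 s4-0->s8 s4-1->s5 s5-0->s5 s5-1->s5 s6-0->s6 s6-1->s7 s7-0->s8 s7-1->s5 s8-0->s3 s8-1->s4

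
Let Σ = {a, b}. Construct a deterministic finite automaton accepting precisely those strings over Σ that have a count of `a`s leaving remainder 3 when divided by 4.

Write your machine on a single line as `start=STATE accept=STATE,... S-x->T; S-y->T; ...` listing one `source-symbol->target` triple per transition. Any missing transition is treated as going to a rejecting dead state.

start=q0; accept=q3; q0-a->q1; q0-b->q0; q1-a->q2; q1-b->q1; q2-a->q3; q2-b->q2; q3-a->q0; q3-b->q3

Keep the running count of `a`s modulo 4: each `a` advances along the cycle q0 → q1 → q2 → q3 → q0 while other symbols loop. Accept at q3.
4 states suffice.
        a   b  
>  q0   q1  q0 
   q1   q2  q1 
   q2   q3  q2 
 * q3   q0  q3 
(> = start, * = accepting)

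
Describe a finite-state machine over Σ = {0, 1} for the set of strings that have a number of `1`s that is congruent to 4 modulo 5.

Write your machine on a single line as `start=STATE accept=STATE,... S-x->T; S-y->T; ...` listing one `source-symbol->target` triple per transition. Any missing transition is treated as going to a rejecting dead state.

Keep the running count of `1`s modulo 5: each `1` advances along the cycle A → B → C → D → E → A while other symbols loop. Accept at E.
A 5-state machine:
       0  1 
>  A   A  B 
   B   B  C 
   C   C  D 
   D   D  E 
 * E   E  A 
(> = start, * = accepting)

start=A; accept=E; A-0->A; A-1->B; B-0->B; B-1->C; C-0->C; C-1->D; D-0->D; D-1->E; E-0->E; E-1->A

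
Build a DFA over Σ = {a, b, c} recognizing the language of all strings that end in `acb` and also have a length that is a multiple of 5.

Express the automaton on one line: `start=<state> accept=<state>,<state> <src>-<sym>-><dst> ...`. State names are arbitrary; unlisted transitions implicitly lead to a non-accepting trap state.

Build one automaton per condition and run them in lockstep. One (4 states) tracks how much of the suffix `acb` has currently been matched; the other (5 states) tracks the input length modulo 5. Each combined state is a pair, one component from each; accept when both components accept. After merging equivalent states the machine shrinks.
With 8 states:
        a   b   c  
>  s0   s1  s1  s1 
   s1   s2  s2  s2 
   s2   s3  s4  s4 
   s3   s5  s5  s6 
   s4   s5  s5  s5 
   s5   s0  s0  s0 
   s6   s0  s7  s0 
 * s7   s1  s1  s1 
(> = start, * = accepting)

start=s0 accept=s7 s0-a->s1 s0-b->s1 s0-c->s1 s1-a->s2 s1-b->s2 s1-c->s2 s2-a->s3 s2-b->s4 s2-c->s4 s3-a->s5 s3-b->s5 s3-c->s6 s4-a->s5 s4-b->s5 s4-c->s5 s5-a->s0 s5-b->s0 s5-c->s0 s6-a->s0 s6-b->s7 s6-c->s0 s7-a->s1 s7-b->s1 s7-c->s1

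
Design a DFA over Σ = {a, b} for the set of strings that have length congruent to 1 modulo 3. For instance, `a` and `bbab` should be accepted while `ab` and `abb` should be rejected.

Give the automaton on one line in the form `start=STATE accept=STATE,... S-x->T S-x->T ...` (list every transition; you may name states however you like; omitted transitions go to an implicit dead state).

start=S0 accept=S1 S0-a->S1 S0-b->S1 S1-a->S2 S1-b->S2 S2-a->S0 S2-b->S0

Only the length mod 3 matters, so use a 3-cycle: from any state, every input symbol moves to the next state, wrapping S2 back to S0. Mark S1 accepting.
        a   b  
>  S0   S1  S1 
 * S1   S2  S2 
   S2   S0  S0 
(> = start, * = accepting)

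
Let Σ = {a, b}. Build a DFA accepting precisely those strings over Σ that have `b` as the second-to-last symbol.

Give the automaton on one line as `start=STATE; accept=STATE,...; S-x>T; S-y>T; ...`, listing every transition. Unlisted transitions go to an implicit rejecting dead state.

A DFA must remember the last 2 symbols (since which symbol is second-to-last isn't known until the input ends). Use one state per possible window of the last ≤2 symbols; accept from those whose window starts with `b`.
A 7-state machine:
        a   b  
>  q0   q1  q2 
   q1   q3  q4 
   q2   q5  q6 
   q3   q3  q4 
   q4   q5  q6 
 * q5   q3  q4 
 * q6   q5  q6 
(> = start, * = accepting)

start=q0; accept=q5,q6; q0-a>q1; q0-b>q2; q1-a>q3; q1-b>q4; q2-a>q5; q2-b>q6; q3-a>q3; q3-b>q4; q4-a>q5; q4-b>q6; q5-a>q3; q5-b>q4; q6-a>q5; q6-b>q6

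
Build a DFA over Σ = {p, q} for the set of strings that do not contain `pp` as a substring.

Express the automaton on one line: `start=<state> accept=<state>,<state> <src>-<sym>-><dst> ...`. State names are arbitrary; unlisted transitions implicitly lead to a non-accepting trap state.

This is the complement of 'contains `pp`'. Use the same substring-matching states — s0 through s2 holding how much of `pp` has just been matched — but flip the accepting set: everything except the trap s2 accepts.
With 3 states:
        p   q  
>* s0   s1  s0 
 * s1   s2  s0 
   s2   s2  s2 
(> = start, * = accepting)

start=s0 accept=s0,s1 s0-p->s1 s0-q->s0 s1-p->s2 s1-q->s0 s2-p->s2 s2-q->s2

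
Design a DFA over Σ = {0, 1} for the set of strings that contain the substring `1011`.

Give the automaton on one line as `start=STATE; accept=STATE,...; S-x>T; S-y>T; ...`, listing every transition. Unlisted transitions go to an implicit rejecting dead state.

Track how much of `1011` has been matched so far: state A is no progress, E is the absorbing accept state reached once `1011` has occurred. Intermediate states record partial matches; on a mismatch, fall back to the longest reusable overlap.
       0  1 
>  A   A  B 
   B   C  B 
   C   A  D 
   D   C  E 
 * E   E  E 
(> = start, * = accepting)

start=A; accept=E; A-0>A; A-1>B; B-0>C; B-1>B; C-0>A; C-1>D; D-0>C; D-1>E; E-0>E; E-1>E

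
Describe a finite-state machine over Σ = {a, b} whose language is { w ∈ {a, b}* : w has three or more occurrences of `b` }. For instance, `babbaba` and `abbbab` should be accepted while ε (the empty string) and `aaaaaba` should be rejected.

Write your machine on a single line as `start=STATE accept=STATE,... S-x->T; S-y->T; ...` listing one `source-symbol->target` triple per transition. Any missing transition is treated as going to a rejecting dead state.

Count `b`s, saturating at 4: states q0 through q3 mean 0 through 3 `b`s seen; q4 means more than 3. Each `b` increments (capped at q4); other symbols loop. Accept from {q3, q4}.
5 states suffice.
        a   b  
>  q0   q0  q1 
   q1   q1  q2 
   q2   q2  q3 
 * q3   q3  q4 
 * q4   q4  q4 
(> = start, * = accepting)

start=q0; accept=q3,q4; q0-a->q0; q0-b->q1; q1-a->q1; q1-b->q2; q2-a->q2; q2-b->q3; q3-a->q3; q3-b->q4; q4-a->q4; q4-b->q4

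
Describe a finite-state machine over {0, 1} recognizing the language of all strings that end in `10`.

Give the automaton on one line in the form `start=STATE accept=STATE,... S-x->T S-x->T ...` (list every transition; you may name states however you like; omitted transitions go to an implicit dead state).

Let each state record the length of the longest suffix of the input read so far that is also a prefix of `10`. q1 means the last symbol is `1`; q2 means the last 2 symbols are `10`. Accept only at q2, where the string currently ends in `10`.
With 3 states:
        0   1  
>  q0   q0  q1 
   q1   q2  q1 
 * q2   q0  q1 
(> = start, * = accepting)

start=q0 accept=q2 q0-0->q0 q0-1->q1 q1-0->q2 q1-1->q1 q2-0->q0 q2-1->q1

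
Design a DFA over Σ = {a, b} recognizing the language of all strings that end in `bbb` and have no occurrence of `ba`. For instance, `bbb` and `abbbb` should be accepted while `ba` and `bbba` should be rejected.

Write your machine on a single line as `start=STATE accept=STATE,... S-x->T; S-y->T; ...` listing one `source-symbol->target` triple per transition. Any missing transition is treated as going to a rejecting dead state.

Build one automaton per condition and run them in lockstep. One (4 states) tracks how much of the suffix `bbb` has currently been matched; the other (3 states) tracks partial matches of the forbidden pattern `ba`. Each combined state is a pair, one component from each; accept when both components accept. Equivalent product states are then merged.
A 5-state machine:
        a   b  
>  s0   s0  s1 
   s1   s2  s3 
   s2   s2  s2 
   s3   s2  s4 
 * s4   s2  s4 
(> = start, * = accepting)

start=s0; accept=s4; s0-a->s0; s0-b->s1; s1-a->s2; s1-b->s3; s2-a->s2; s2-b->s2; s3-a->s2; s3-b->s4; s4-a->s2; s4-b->s4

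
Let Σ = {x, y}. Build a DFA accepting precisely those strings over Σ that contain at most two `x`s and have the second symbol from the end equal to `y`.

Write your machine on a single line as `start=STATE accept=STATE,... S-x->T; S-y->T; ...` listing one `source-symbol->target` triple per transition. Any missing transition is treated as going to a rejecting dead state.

start=s0; accept=s5,s6,s9,s10,s13; s0-x->s1; s0-y->s2; s1-x->s3; s1-y->s4; s2-x->s5; s2-y->s6; s3-x->s7; s3-y->s8; s4-x->s9; s4-y->s10; s5-x->s3; s5-y->s4; s6-x->s5; s6-y->s6; s7-x->s7; s7-y->s11; s8-x->s12; s8-y->s13; s9-x->s7; s9-y->s8; s10-x->s9; s10-y->s10; s11-x->s12; s11-y->s14; s12-x->s7; s12-y->s11; s13-x->s12; s13-y->s13; s14-x->s12; s14-y->s14

Run two small machines in parallel and take their product. The first has 4 states tracking the count of `x`s, saturating at 3; the second has 7 states tracking the last 2 symbols read. A product state is a pair (one from each), accepting exactly when both do.
With 15 states:
          x    y  
>  s0     s1   s2 
   s1     s3   s4 
   s2     s5   s6 
   s3     s7   s8 
   s4     s9  s10 
 * s5     s3   s4 
 * s6     s5   s6 
   s7     s7  s11 
   s8    s12  s13 
 * s9     s7   s8 
 * s10    s9  s10 
   s11   s12  s14 
   s12    s7  s11 
 * s13   s12  s13 
   s14   s12  s14 
(> = start, * = accepting)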